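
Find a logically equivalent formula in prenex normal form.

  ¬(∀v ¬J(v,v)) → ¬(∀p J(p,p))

First replace A → B with ¬A ∨ B.
  ¬¬(∀v ¬J(v,v)) ∨ ¬(∀p J(p,p))
Drive negations inward (¬∀x A ≡ ∃x ¬A, ¬∃x A ≡ ∀x ¬A, De Morgan for ∧/∨):
  (∀v ¬J(v,v)) ∨ (∃p ¬J(p,p))
All bound variables are already distinct, so no renaming is needed.
Finally move all quantifiers to the prefix:
  ∀v ∃p (¬J(v,v) ∨ ¬J(p,p))

∀v ∃p (¬J(v,v) ∨ ¬J(p,p))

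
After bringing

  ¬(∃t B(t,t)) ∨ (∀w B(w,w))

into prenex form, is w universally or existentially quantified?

universal

Drive negations inward (¬∀x A ≡ ∃x ¬A, ¬∃x A ≡ ∀x ¬A, De Morgan for ∧/∨):
  (∀t ¬B(t,t)) ∨ (∀w B(w,w))
All bound variables are already distinct, so no renaming is needed.
Pull the quantifiers to the front (each side's bound variable is not free in the other side):
  ∀t ∀w (¬B(t,t) ∨ B(w,w))
The quantifier ∀w sits under an even number of negations, so it remains universal.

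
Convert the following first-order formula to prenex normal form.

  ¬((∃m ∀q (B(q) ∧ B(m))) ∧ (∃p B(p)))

∀m ∃q ∀p (¬B(q) ∨ ¬B(m) ∨ ¬B(p))

Drive negations inward (¬∀x A ≡ ∃x ¬A, ¬∃x A ≡ ∀x ¬A, De Morgan for ∧/∨):
  (∀m ∃q (¬B(q) ∨ ¬B(m))) ∨ (∀p ¬B(p))
Extract every quantifier outward, since the variables are now distinct and don't occur free across branches:
  ∀m ∃q ∀p (¬B(q) ∨ ¬B(m) ∨ ¬B(p))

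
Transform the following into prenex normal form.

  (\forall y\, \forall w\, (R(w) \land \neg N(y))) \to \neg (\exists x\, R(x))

\exists y\, \exists w\, \forall x\, (\neg R(w) \lor N(y) \lor \neg R(x))

First replace A → B with ¬A ∨ B.
  \neg (\forall y\, \forall w\, (R(w) \land \neg N(y))) \lor \neg (\exists x\, R(x))
Push ¬ through the quantifiers and connectives to reach negation normal form:
  (\exists y\, \exists w\, (\neg R(w) \lor N(y))) \lor (\forall x\, \neg R(x))
All bound variables are already distinct, so no renaming is needed.
Pull the quantifiers to the front (each side's bound variable is not free in the other side):
  \exists y\, \exists w\, \forall x\, (\neg R(w) \lor N(y) \lor \neg R(x))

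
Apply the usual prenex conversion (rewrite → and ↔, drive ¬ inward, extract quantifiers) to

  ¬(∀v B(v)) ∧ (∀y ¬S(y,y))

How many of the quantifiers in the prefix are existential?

Move each ¬ inward, flipping quantifiers it crosses:
  (∃v ¬B(v)) ∧ (∀y ¬S(y,y))
All bound variables are already distinct, so no renaming is needed.
Finally move all quantifiers to the prefix:
  ∃v ∀y (¬B(v) ∧ ¬S(y,y))
The prefix is ∃v ∀y: 1 universal, 1 existential.

1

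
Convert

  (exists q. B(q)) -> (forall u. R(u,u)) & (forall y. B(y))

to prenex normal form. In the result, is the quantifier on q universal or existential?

universal

Eliminate → and ↔ using ¬ and ∨.
  ~(exists q. B(q)) | (forall u. R(u,u)) & (forall y. B(y))
Drive negations inward (¬∀x A ≡ ∃x ¬A, ¬∃x A ≡ ∀x ¬A, De Morgan for ∧/∨):
  (forall q. ~B(q)) | (forall u. R(u,u)) & (forall y. B(y))
All bound variables are already distinct, so no renaming is needed.
Pull the quantifiers to the front (each side's bound variable is not free in the other side):
  forall q. forall u. forall y. (~B(q) | R(u,u) & B(y))
The quantifier exists q sits under an odd number of negations (counting the antecedent side of each →), so it flips to forall q.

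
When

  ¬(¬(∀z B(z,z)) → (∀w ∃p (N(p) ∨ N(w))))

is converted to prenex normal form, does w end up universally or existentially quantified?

First replace A → B with ¬A ∨ B.
  ¬(¬¬(∀z B(z,z)) ∨ (∀w ∃p (N(p) ∨ N(w))))
Push ¬ through the quantifiers and connectives to reach negation normal form:
  (∃z ¬B(z,z)) ∧ (∃w ∀p (¬N(p) ∧ ¬N(w)))
Finally move all quantifiers to the prefix:
  ∃z ∃w ∀p (¬B(z,z) ∧ ¬N(p) ∧ ¬N(w))
The quantifier ∀w sits under an odd number of negations (counting the antecedent side of each →), so it flips to ∃w.

existential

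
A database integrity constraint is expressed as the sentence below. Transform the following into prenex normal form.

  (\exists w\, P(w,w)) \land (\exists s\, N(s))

Extract every quantifier outward, since the variables are now distinct and don't occur free across branches:
  \exists w\, \exists s\, (P(w,w) \land N(s))

\exists w\, \exists s\, (P(w,w) \land N(s))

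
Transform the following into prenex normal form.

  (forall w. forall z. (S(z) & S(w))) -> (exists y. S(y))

Eliminate → and ↔ using ¬ and ∨.
  ~(forall w. forall z. (S(z) & S(w))) | (exists y. S(y))
Move each ¬ inward, flipping quantifiers it crosses:
  (exists w. exists z. (~S(z) | ~S(w))) | (exists y. S(y))
All bound variables are already distinct, so no renaming is needed.
Extract every quantifier outward, since the variables are now distinct and don't occur free across branches:
  exists w. exists z. exists y. (~S(z) | ~S(w) | S(y))

exists w. exists z. exists y. (~S(z) | ~S(w) | S(y))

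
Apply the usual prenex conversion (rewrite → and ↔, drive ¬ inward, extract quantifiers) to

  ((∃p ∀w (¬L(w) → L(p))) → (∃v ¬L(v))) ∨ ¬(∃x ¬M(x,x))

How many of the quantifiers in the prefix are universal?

Eliminate → and ↔ using ¬ and ∨.
  ¬(∃p ∀w (¬¬L(w) ∨ L(p))) ∨ (∃v ¬L(v)) ∨ ¬(∃x ¬M(x,x))
Push ¬ through the quantifiers and connectives to reach negation normal form:
  (∀p ∃w (¬L(w) ∧ ¬L(p))) ∨ (∃v ¬L(v)) ∨ (∀x M(x,x))
Extract every quantifier outward, since the variables are now distinct and don't occur free across branches:
  ∀p ∃w ∃v ∀x (¬L(w) ∧ ¬L(p) ∨ ¬L(v) ∨ M(x,x))
The prefix is ∀p ∃w ∃v ∀x: 2 universal, 2 existential.

2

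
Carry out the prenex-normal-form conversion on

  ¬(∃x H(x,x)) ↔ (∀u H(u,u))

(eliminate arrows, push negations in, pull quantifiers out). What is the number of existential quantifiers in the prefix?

Rewrite implications/biconditionals: A → B as ¬A ∨ B; A ↔ B as (¬A ∨ B) ∧ (¬B ∨ A).
  (¬¬(∃x H(x,x)) ∨ (∀u H(u,u))) ∧ (¬(∀u H(u,u)) ∨ ¬(∃x H(x,x)))
Drive negations inward (¬∀x A ≡ ∃x ¬A, ¬∃x A ≡ ∀x ¬A, De Morgan for ∧/∨):
  ((∃x H(x,x)) ∨ (∀u H(u,u))) ∧ ((∃u ¬H(u,u)) ∨ (∀x ¬H(x,x)))
Give each quantifier a distinct variable: u↦a, x↦q.
  ((∃x H(x,x)) ∨ (∀u H(u,u))) ∧ ((∃a ¬H(a,a)) ∨ (∀q ¬H(q,q)))
Finally move all quantifiers to the prefix:
  ∃x ∀u ∃a ∀q ((H(x,x) ∨ H(u,u)) ∧ (¬H(a,a) ∨ ¬H(q,q)))
The prefix is ∃x ∀u ∃a ∀q: 2 universal, 2 existential.

2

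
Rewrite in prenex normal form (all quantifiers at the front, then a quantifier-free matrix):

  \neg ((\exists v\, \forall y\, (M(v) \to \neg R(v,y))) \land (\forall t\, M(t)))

First replace A → B with ¬A ∨ B.
  \neg ((\exists v\, \forall y\, (\neg M(v) \lor \neg R(v,y))) \land (\forall t\, M(t)))
Push ¬ through the quantifiers and connectives to reach negation normal form:
  (\forall v\, \exists y\, (M(v) \land R(v,y))) \lor (\exists t\, \neg M(t))
All bound variables are already distinct, so no renaming is needed.
Extract every quantifier outward, since the variables are now distinct and don't occur free across branches:
  \forall v\, \exists y\, \exists t\, (M(v) \land R(v,y) \lor \neg M(t))

\forall v\, \exists y\, \exists t\, (M(v) \land R(v,y) \lor \neg M(t))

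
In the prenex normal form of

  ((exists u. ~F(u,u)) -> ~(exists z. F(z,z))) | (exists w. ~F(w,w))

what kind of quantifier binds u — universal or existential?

Eliminate → and ↔ using ¬ and ∨.
  ~(exists u. ~F(u,u)) | ~(exists z. F(z,z)) | (exists w. ~F(w,w))
Move each ¬ inward, flipping quantifiers it crosses:
  (forall u. F(u,u)) | (forall z. ~F(z,z)) | (exists w. ~F(w,w))
Finally move all quantifiers to the prefix:
  forall u. forall z. exists w. (F(u,u) | ~F(z,z) | ~F(w,w))
The quantifier exists u sits under an odd number of negations (counting the antecedent side of each →), so it flips to forall u.

universal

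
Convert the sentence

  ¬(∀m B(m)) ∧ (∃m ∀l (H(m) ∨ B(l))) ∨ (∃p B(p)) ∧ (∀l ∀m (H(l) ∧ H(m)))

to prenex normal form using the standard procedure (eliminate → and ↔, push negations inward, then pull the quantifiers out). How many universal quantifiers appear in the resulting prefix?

3

Drive negations inward (¬∀x A ≡ ∃x ¬A, ¬∃x A ≡ ∀x ¬A, De Morgan for ∧/∨):
  (∃m ¬B(m)) ∧ (∃m ∀l (H(m) ∨ B(l))) ∨ (∃p B(p)) ∧ (∀l ∀m (H(l) ∧ H(m)))
Rename bound variables to avoid capture: m↦r, l↦y1, m↦w.
  (∃m ¬B(m)) ∧ (∃r ∀l (H(r) ∨ B(l))) ∨ (∃p B(p)) ∧ (∀y1 ∀w (H(y1) ∧ H(w)))
Extract every quantifier outward, since the variables are now distinct and don't occur free across branches:
  ∃m ∃r ∀l ∃p ∀y1 ∀w (¬B(m) ∧ (H(r) ∨ B(l)) ∨ B(p) ∧ H(y1) ∧ H(w))
The prefix is ∃m ∃r ∀l ∃p ∀y1 ∀w: 3 universal, 3 existential.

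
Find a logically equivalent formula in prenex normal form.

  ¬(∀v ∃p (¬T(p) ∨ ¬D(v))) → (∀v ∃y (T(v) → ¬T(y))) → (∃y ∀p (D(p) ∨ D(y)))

Eliminate → and ↔ using ¬ and ∨.
  ¬¬(∀v ∃p (¬T(p) ∨ ¬D(v))) ∨ ¬(∀v ∃y (¬T(v) ∨ ¬T(y))) ∨ (∃y ∀p (D(p) ∨ D(y)))
Push ¬ through the quantifiers and connectives to reach negation normal form:
  (∀v ∃p (¬T(p) ∨ ¬D(v))) ∨ (∃v ∀y (T(v) ∧ T(y))) ∨ (∃y ∀p (D(p) ∨ D(y)))
Give each quantifier a distinct variable: v↦x, y↦u, p↦u1.
  (∀v ∃p (¬T(p) ∨ ¬D(v))) ∨ (∃x ∀y (T(x) ∧ T(y))) ∨ (∃u ∀u1 (D(u1) ∨ D(u)))
Finally move all quantifiers to the prefix:
  ∀v ∃p ∃x ∀y ∃u ∀u1 (¬T(p) ∨ ¬D(v) ∨ T(x) ∧ T(y) ∨ D(u1) ∨ D(u))

∀v ∃p ∃x ∀y ∃u ∀u1 (¬T(p) ∨ ¬D(v) ∨ T(x) ∧ T(y) ∨ D(u1) ∨ D(u))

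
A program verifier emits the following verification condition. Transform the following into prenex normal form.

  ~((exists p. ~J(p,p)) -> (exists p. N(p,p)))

exists p. forall w1. (~J(p,p) & ~N(w1,w1))

Rewrite implications/biconditionals: A → B as ¬A ∨ B.
  ~(~(exists p. ~J(p,p)) | (exists p. N(p,p)))
Push ¬ through the quantifiers and connectives to reach negation normal form:
  (exists p. ~J(p,p)) & (forall p. ~N(p,p))
Standardize variables apart so no two quantifiers bind the same name: p↦w1.
  (exists p. ~J(p,p)) & (forall w1. ~N(w1,w1))
Finally move all quantifiers to the prefix:
  exists p. forall w1. (~J(p,p) & ~N(w1,w1))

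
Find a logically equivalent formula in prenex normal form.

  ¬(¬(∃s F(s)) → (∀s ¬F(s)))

∀s ∃u (¬F(s) ∧ F(u))

Eliminate → and ↔ using ¬ and ∨.
  ¬(¬¬(∃s F(s)) ∨ (∀s ¬F(s)))
Move each ¬ inward, flipping quantifiers it crosses:
  (∀s ¬F(s)) ∧ (∃s F(s))
Give each quantifier a distinct variable: s↦u.
  (∀s ¬F(s)) ∧ (∃u F(u))
Pull the quantifiers to the front (each side's bound variable is not free in the other side):
  ∀s ∃u (¬F(s) ∧ F(u))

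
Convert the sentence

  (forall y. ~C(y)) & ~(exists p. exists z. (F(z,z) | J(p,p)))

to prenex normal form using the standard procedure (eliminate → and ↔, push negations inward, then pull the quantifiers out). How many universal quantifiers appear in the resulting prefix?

3

Move each ¬ inward, flipping quantifiers it crosses:
  (forall y. ~C(y)) & (forall p. forall z. (~F(z,z) & ~J(p,p)))
All bound variables are already distinct, so no renaming is needed.
Pull the quantifiers to the front (each side's bound variable is not free in the other side):
  forall y. forall p. forall z. (~C(y) & ~F(z,z) & ~J(p,p))
The prefix is forall y forall p forall z: 3 universal, 0 existential.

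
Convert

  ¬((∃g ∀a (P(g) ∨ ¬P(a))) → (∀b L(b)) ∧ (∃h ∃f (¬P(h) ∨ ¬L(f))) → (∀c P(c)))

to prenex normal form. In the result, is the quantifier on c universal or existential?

Eliminate → and ↔ using ¬ and ∨.
  ¬(¬(∃g ∀a (P(g) ∨ ¬P(a))) ∨ ¬((∀b L(b)) ∧ (∃h ∃f (¬P(h) ∨ ¬L(f)))) ∨ (∀c P(c)))
Drive negations inward (¬∀x A ≡ ∃x ¬A, ¬∃x A ≡ ∀x ¬A, De Morgan for ∧/∨):
  (∃g ∀a (P(g) ∨ ¬P(a))) ∧ (∀b L(b)) ∧ (∃h ∃f (¬P(h) ∨ ¬L(f))) ∧ (∃c ¬P(c))
Pull the quantifiers to the front (each side's bound variable is not free in the other side):
  ∃g ∀a ∀b ∃h ∃f ∃c ((P(g) ∨ ¬P(a)) ∧ L(b) ∧ (¬P(h) ∨ ¬L(f)) ∧ ¬P(c))
The quantifier ∀c sits under an odd number of negations (counting the antecedent side of each →), so it flips to ∃c.

existential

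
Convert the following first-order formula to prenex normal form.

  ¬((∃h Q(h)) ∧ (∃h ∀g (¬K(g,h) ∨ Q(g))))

Drive negations inward (¬∀x A ≡ ∃x ¬A, ¬∃x A ≡ ∀x ¬A, De Morgan for ∧/∨):
  (∀h ¬Q(h)) ∨ (∀h ∃g (K(g,h) ∧ ¬Q(g)))
Give each quantifier a distinct variable: h↦w1.
  (∀h ¬Q(h)) ∨ (∀w1 ∃g (K(g,w1) ∧ ¬Q(g)))
Finally move all quantifiers to the prefix:
  ∀h ∀w1 ∃g (¬Q(h) ∨ K(g,w1) ∧ ¬Q(g))

∀h ∀w1 ∃g (¬Q(h) ∨ K(g,w1) ∧ ¬Q(g))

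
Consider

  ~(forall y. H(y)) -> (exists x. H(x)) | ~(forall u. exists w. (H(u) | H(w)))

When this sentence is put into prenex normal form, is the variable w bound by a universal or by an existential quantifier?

universal

Eliminate → and ↔ using ¬ and ∨.
  ~~(forall y. H(y)) | (exists x. H(x)) | ~(forall u. exists w. (H(u) | H(w)))
Move each ¬ inward, flipping quantifiers it crosses:
  (forall y. H(y)) | (exists x. H(x)) | (exists u. forall w. (~H(u) & ~H(w)))
All bound variables are already distinct, so no renaming is needed.
Pull the quantifiers to the front (each side's bound variable is not free in the other side):
  forall y. exists x. exists u. forall w. (H(y) | H(x) | ~H(u) & ~H(w))
The quantifier exists w sits under an odd number of negations (counting the antecedent side of each →), so it flips to forall w.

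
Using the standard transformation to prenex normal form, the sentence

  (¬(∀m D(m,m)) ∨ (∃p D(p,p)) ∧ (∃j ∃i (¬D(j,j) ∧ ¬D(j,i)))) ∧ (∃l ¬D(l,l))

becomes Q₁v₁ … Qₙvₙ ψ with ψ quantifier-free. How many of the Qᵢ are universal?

0

Push ¬ through the quantifiers and connectives to reach negation normal form:
  ((∃m ¬D(m,m)) ∨ (∃p D(p,p)) ∧ (∃j ∃i (¬D(j,j) ∧ ¬D(j,i)))) ∧ (∃l ¬D(l,l))
Finally move all quantifiers to the prefix:
  ∃m ∃p ∃j ∃i ∃l ((¬D(m,m) ∨ D(p,p) ∧ ¬D(j,j) ∧ ¬D(j,i)) ∧ ¬D(l,l))
The prefix is ∃m ∃p ∃j ∃i ∃l: 0 universal, 5 existential.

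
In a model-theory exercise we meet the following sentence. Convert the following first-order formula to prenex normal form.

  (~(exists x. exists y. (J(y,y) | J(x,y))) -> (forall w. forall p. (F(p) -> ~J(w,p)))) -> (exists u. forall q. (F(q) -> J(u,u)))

First replace A → B with ¬A ∨ B.
  ~(~~(exists x. exists y. (J(y,y) | J(x,y))) | (forall w. forall p. (~F(p) | ~J(w,p)))) | (exists u. forall q. (~F(q) | J(u,u)))
Drive negations inward (¬∀x A ≡ ∃x ¬A, ¬∃x A ≡ ∀x ¬A, De Morgan for ∧/∨):
  (forall x. forall y. (~J(y,y) & ~J(x,y))) & (exists w. exists p. (F(p) & J(w,p))) | (exists u. forall q. (~F(q) | J(u,u)))
All bound variables are already distinct, so no renaming is needed.
Extract every quantifier outward, since the variables are now distinct and don't occur free across branches:
  forall x. forall y. exists w. exists p. exists u. forall q. (~J(y,y) & ~J(x,y) & F(p) & J(w,p) | ~F(q) | J(u,u))

forall x. forall y. exists w. exists p. exists u. forall q. (~J(y,y) & ~J(x,y) & F(p) & J(w,p) | ~F(q) | J(u,u))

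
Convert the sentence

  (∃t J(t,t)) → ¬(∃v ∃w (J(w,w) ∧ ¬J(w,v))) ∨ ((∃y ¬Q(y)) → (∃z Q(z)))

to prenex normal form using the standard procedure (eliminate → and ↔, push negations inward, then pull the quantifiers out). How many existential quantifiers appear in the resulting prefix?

1

Eliminate → and ↔ using ¬ and ∨.
  ¬(∃t J(t,t)) ∨ ¬(∃v ∃w (J(w,w) ∧ ¬J(w,v))) ∨ ¬(∃y ¬Q(y)) ∨ (∃z Q(z))
Move each ¬ inward, flipping quantifiers it crosses:
  (∀t ¬J(t,t)) ∨ (∀v ∀w (¬J(w,w) ∨ J(w,v))) ∨ (∀y Q(y)) ∨ (∃z Q(z))
Extract every quantifier outward, since the variables are now distinct and don't occur free across branches:
  ∀t ∀v ∀w ∀y ∃z (¬J(t,t) ∨ ¬J(w,w) ∨ J(w,v) ∨ Q(y) ∨ Q(z))
The prefix is ∀t ∀v ∀w ∀y ∃z: 4 universal, 1 existential.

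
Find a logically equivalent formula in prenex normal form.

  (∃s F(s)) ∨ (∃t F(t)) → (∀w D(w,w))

∀s ∀t ∀w (¬F(s) ∧ ¬F(t) ∨ D(w,w))

First replace A → B with ¬A ∨ B.
  ¬((∃s F(s)) ∨ (∃t F(t))) ∨ (∀w D(w,w))
Drive negations inward (¬∀x A ≡ ∃x ¬A, ¬∃x A ≡ ∀x ¬A, De Morgan for ∧/∨):
  (∀s ¬F(s)) ∧ (∀t ¬F(t)) ∨ (∀w D(w,w))
Finally move all quantifiers to the prefix:
  ∀s ∀t ∀w (¬F(s) ∧ ¬F(t) ∨ D(w,w))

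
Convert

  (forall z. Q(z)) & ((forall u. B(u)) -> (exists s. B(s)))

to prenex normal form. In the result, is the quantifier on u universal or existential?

existential

Eliminate → and ↔ using ¬ and ∨.
  (forall z. Q(z)) & (~(forall u. B(u)) | (exists s. B(s)))
Drive negations inward (¬∀x A ≡ ∃x ¬A, ¬∃x A ≡ ∀x ¬A, De Morgan for ∧/∨):
  (forall z. Q(z)) & ((exists u. ~B(u)) | (exists s. B(s)))
Pull the quantifiers to the front (each side's bound variable is not free in the other side):
  forall z. exists u. exists s. (Q(z) & (~B(u) | B(s)))
The quantifier forall u sits under an odd number of negations (counting the antecedent side of each →), so it flips to exists u.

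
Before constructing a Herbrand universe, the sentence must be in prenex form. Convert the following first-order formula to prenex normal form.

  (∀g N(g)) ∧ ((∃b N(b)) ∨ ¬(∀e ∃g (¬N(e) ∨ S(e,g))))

Move each ¬ inward, flipping quantifiers it crosses:
  (∀g N(g)) ∧ ((∃b N(b)) ∨ (∃e ∀g (N(e) ∧ ¬S(e,g))))
Give each quantifier a distinct variable: g↦s.
  (∀g N(g)) ∧ ((∃b N(b)) ∨ (∃e ∀s (N(e) ∧ ¬S(e,s))))
Pull the quantifiers to the front (each side's bound variable is not free in the other side):
  ∀g ∃b ∃e ∀s (N(g) ∧ (N(b) ∨ N(e) ∧ ¬S(e,s)))

∀g ∃b ∃e ∀s (N(g) ∧ (N(b) ∨ N(e) ∧ ¬S(e,s)))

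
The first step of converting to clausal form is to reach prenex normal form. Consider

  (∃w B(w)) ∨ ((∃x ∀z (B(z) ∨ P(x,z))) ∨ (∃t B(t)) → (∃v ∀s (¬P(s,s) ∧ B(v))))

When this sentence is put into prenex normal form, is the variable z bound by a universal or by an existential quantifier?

Eliminate → and ↔ using ¬ and ∨.
  (∃w B(w)) ∨ ¬((∃x ∀z (B(z) ∨ P(x,z))) ∨ (∃t B(t))) ∨ (∃v ∀s (¬P(s,s) ∧ B(v)))
Push ¬ through the quantifiers and connectives to reach negation normal form:
  (∃w B(w)) ∨ (∀x ∃z (¬B(z) ∧ ¬P(x,z))) ∧ (∀t ¬B(t)) ∨ (∃v ∀s (¬P(s,s) ∧ B(v)))
All bound variables are already distinct, so no renaming is needed.
Finally move all quantifiers to the prefix:
  ∃w ∀x ∃z ∀t ∃v ∀s (B(w) ∨ ¬B(z) ∧ ¬P(x,z) ∧ ¬B(t) ∨ ¬P(s,s) ∧ B(v))
The quantifier ∀z sits under an odd number of negations (counting the antecedent side of each →), so it flips to ∃z.

existential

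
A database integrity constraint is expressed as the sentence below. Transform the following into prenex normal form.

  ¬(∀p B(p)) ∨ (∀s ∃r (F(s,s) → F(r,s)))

Rewrite implications/biconditionals: A → B as ¬A ∨ B.
  ¬(∀p B(p)) ∨ (∀s ∃r (¬F(s,s) ∨ F(r,s)))
Move each ¬ inward, flipping quantifiers it crosses:
  (∃p ¬B(p)) ∨ (∀s ∃r (¬F(s,s) ∨ F(r,s)))
Pull the quantifiers to the front (each side's bound variable is not free in the other side):
  ∃p ∀s ∃r (¬B(p) ∨ ¬F(s,s) ∨ F(r,s))

∃p ∀s ∃r (¬B(p) ∨ ¬F(s,s) ∨ F(r,s))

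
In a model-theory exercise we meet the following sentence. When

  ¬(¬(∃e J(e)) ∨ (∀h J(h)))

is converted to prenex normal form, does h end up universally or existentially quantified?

existential

Drive negations inward (¬∀x A ≡ ∃x ¬A, ¬∃x A ≡ ∀x ¬A, De Morgan for ∧/∨):
  (∃e J(e)) ∧ (∃h ¬J(h))
All bound variables are already distinct, so no renaming is needed.
Finally move all quantifiers to the prefix:
  ∃e ∃h (J(e) ∧ ¬J(h))
The quantifier ∀h sits under an odd number of negations, so it flips to ∃h.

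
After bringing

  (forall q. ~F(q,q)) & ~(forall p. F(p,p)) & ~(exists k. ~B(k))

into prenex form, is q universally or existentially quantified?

universal

Move each ¬ inward, flipping quantifiers it crosses:
  (forall q. ~F(q,q)) & (exists p. ~F(p,p)) & (forall k. B(k))
All bound variables are already distinct, so no renaming is needed.
Finally move all quantifiers to the prefix:
  forall q. exists p. forall k. (~F(q,q) & ~F(p,p) & B(k))
The quantifier forall q sits under an even number of negations, so it remains universal.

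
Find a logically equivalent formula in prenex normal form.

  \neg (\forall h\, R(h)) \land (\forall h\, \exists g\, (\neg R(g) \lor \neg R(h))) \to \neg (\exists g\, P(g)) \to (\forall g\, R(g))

Eliminate → and ↔ using ¬ and ∨.
  \neg (\neg (\forall h\, R(h)) \land (\forall h\, \exists g\, (\neg R(g) \lor \neg R(h)))) \lor \neg \neg (\exists g\, P(g)) \lor (\forall g\, R(g))
Drive negations inward (¬∀x A ≡ ∃x ¬A, ¬∃x A ≡ ∀x ¬A, De Morgan for ∧/∨):
  (\forall h\, R(h)) \lor (\exists h\, \forall g\, (R(g) \land R(h))) \lor (\exists g\, P(g)) \lor (\forall g\, R(g))
Rename bound variables to avoid capture: h↦b, g↦v, g↦z1.
  (\forall h\, R(h)) \lor (\exists b\, \forall g\, (R(g) \land R(b))) \lor (\exists v\, P(v)) \lor (\forall z1\, R(z1))
Pull the quantifiers to the front (each side's bound variable is not free in the other side):
  \forall h\, \exists b\, \forall g\, \exists v\, \forall z1\, (R(h) \lor R(g) \land R(b) \lor P(v) \lor R(z1))

\forall h\, \exists b\, \forall g\, \exists v\, \forall z1\, (R(h) \lor R(g) \land R(b) \lor P(v) \lor R(z1))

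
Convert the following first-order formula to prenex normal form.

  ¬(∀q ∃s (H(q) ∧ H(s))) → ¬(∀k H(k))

Rewrite implications/biconditionals: A → B as ¬A ∨ B.
  ¬¬(∀q ∃s (H(q) ∧ H(s))) ∨ ¬(∀k H(k))
Drive negations inward (¬∀x A ≡ ∃x ¬A, ¬∃x A ≡ ∀x ¬A, De Morgan for ∧/∨):
  (∀q ∃s (H(q) ∧ H(s))) ∨ (∃k ¬H(k))
All bound variables are already distinct, so no renaming is needed.
Extract every quantifier outward, since the variables are now distinct and don't occur free across branches:
  ∀q ∃s ∃k (H(q) ∧ H(s) ∨ ¬H(k))

∀q ∃s ∃k (H(q) ∧ H(s) ∨ ¬H(k))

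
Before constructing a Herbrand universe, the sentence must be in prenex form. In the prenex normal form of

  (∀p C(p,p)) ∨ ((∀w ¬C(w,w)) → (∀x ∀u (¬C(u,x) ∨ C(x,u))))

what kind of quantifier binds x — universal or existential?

universal

First replace A → B with ¬A ∨ B.
  (∀p C(p,p)) ∨ ¬(∀w ¬C(w,w)) ∨ (∀x ∀u (¬C(u,x) ∨ C(x,u)))
Drive negations inward (¬∀x A ≡ ∃x ¬A, ¬∃x A ≡ ∀x ¬A, De Morgan for ∧/∨):
  (∀p C(p,p)) ∨ (∃w C(w,w)) ∨ (∀x ∀u (¬C(u,x) ∨ C(x,u)))
Extract every quantifier outward, since the variables are now distinct and don't occur free across branches:
  ∀p ∃w ∀x ∀u (C(p,p) ∨ C(w,w) ∨ ¬C(u,x) ∨ C(x,u))
The quantifier ∀x sits under an even number of negations (counting the antecedent side of each →), so it remains universal.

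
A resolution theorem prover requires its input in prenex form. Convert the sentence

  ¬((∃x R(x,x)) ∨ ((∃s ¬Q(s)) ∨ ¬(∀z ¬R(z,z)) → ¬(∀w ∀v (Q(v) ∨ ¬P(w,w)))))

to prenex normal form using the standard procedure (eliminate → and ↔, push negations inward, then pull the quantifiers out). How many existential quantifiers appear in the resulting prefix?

Eliminate → and ↔ using ¬ and ∨.
  ¬((∃x R(x,x)) ∨ ¬((∃s ¬Q(s)) ∨ ¬(∀z ¬R(z,z))) ∨ ¬(∀w ∀v (Q(v) ∨ ¬P(w,w))))
Move each ¬ inward, flipping quantifiers it crosses:
  (∀x ¬R(x,x)) ∧ ((∃s ¬Q(s)) ∨ (∃z R(z,z))) ∧ (∀w ∀v (Q(v) ∨ ¬P(w,w)))
Pull the quantifiers to the front (each side's bound variable is not free in the other side):
  ∀x ∃s ∃z ∀w ∀v (¬R(x,x) ∧ (¬Q(s) ∨ R(z,z)) ∧ (Q(v) ∨ ¬P(w,w)))
The prefix is ∀x ∃s ∃z ∀w ∀v: 3 universal, 2 existential.

2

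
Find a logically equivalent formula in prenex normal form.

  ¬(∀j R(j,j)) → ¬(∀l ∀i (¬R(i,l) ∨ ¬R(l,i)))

∀j ∃l ∃i (R(j,j) ∨ R(i,l) ∧ R(l,i))

Rewrite implications/biconditionals: A → B as ¬A ∨ B.
  ¬¬(∀j R(j,j)) ∨ ¬(∀l ∀i (¬R(i,l) ∨ ¬R(l,i)))
Move each ¬ inward, flipping quantifiers it crosses:
  (∀j R(j,j)) ∨ (∃l ∃i (R(i,l) ∧ R(l,i)))
All bound variables are already distinct, so no renaming is needed.
Finally move all quantifiers to the prefix:
  ∀j ∃l ∃i (R(j,j) ∨ R(i,l) ∧ R(l,i))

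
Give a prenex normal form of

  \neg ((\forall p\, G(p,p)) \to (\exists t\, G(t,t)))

\forall p\, \forall t\, (G(p,p) \land \neg G(t,t))

First replace A → B with ¬A ∨ B.
  \neg (\neg (\forall p\, G(p,p)) \lor (\exists t\, G(t,t)))
Drive negations inward (¬∀x A ≡ ∃x ¬A, ¬∃x A ≡ ∀x ¬A, De Morgan for ∧/∨):
  (\forall p\, G(p,p)) \land (\forall t\, \neg G(t,t))
Finally move all quantifiers to the prefix:
  \forall p\, \forall t\, (G(p,p) \land \neg G(t,t))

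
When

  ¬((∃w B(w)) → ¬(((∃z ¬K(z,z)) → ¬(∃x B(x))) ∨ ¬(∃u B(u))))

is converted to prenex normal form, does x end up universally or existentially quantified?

universal

First replace A → B with ¬A ∨ B.
  ¬(¬(∃w B(w)) ∨ ¬(¬(∃z ¬K(z,z)) ∨ ¬(∃x B(x)) ∨ ¬(∃u B(u))))
Drive negations inward (¬∀x A ≡ ∃x ¬A, ¬∃x A ≡ ∀x ¬A, De Morgan for ∧/∨):
  (∃w B(w)) ∧ ((∀z K(z,z)) ∨ (∀x ¬B(x)) ∨ (∀u ¬B(u)))
Extract every quantifier outward, since the variables are now distinct and don't occur free across branches:
  ∃w ∀z ∀x ∀u (B(w) ∧ (K(z,z) ∨ ¬B(x) ∨ ¬B(u)))
The quantifier ∃x sits under an odd number of negations (counting the antecedent side of each →), so it flips to ∀x.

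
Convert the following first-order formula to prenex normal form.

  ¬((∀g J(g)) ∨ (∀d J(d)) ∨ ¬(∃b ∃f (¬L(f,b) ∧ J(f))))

Push ¬ through the quantifiers and connectives to reach negation normal form:
  (∃g ¬J(g)) ∧ (∃d ¬J(d)) ∧ (∃b ∃f (¬L(f,b) ∧ J(f)))
Extract every quantifier outward, since the variables are now distinct and don't occur free across branches:
  ∃g ∃d ∃b ∃f (¬J(g) ∧ ¬J(d) ∧ ¬L(f,b) ∧ J(f))

∃g ∃d ∃b ∃f (¬J(g) ∧ ¬J(d) ∧ ¬L(f,b) ∧ J(f))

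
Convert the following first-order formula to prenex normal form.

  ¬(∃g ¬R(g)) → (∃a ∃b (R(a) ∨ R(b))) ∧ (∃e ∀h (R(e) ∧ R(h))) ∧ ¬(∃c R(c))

∃g ∃a ∃b ∃e ∀h ∀c (¬R(g) ∨ (R(a) ∨ R(b)) ∧ R(e) ∧ R(h) ∧ ¬R(c))

Eliminate → and ↔ using ¬ and ∨.
  ¬¬(∃g ¬R(g)) ∨ (∃a ∃b (R(a) ∨ R(b))) ∧ (∃e ∀h (R(e) ∧ R(h))) ∧ ¬(∃c R(c))
Push ¬ through the quantifiers and connectives to reach negation normal form:
  (∃g ¬R(g)) ∨ (∃a ∃b (R(a) ∨ R(b))) ∧ (∃e ∀h (R(e) ∧ R(h))) ∧ (∀c ¬R(c))
Extract every quantifier outward, since the variables are now distinct and don't occur free across branches:
  ∃g ∃a ∃b ∃e ∀h ∀c (¬R(g) ∨ (R(a) ∨ R(b)) ∧ R(e) ∧ R(h) ∧ ¬R(c))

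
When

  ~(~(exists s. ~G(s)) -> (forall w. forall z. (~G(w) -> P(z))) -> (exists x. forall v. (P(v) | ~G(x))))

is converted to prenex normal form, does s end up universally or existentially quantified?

universal

Eliminate → and ↔ using ¬ and ∨.
  ~(~~(exists s. ~G(s)) | ~(forall w. forall z. (~~G(w) | P(z))) | (exists x. forall v. (P(v) | ~G(x))))
Move each ¬ inward, flipping quantifiers it crosses:
  (forall s. G(s)) & (forall w. forall z. (G(w) | P(z))) & (forall x. exists v. (~P(v) & G(x)))
Pull the quantifiers to the front (each side's bound variable is not free in the other side):
  forall s. forall w. forall z. forall x. exists v. (G(s) & (G(w) | P(z)) & ~P(v) & G(x))
The quantifier exists s sits under an odd number of negations (counting the antecedent side of each →), so it flips to forall s.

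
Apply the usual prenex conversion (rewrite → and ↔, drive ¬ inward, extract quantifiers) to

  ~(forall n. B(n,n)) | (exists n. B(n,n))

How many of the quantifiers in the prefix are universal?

Drive negations inward (¬∀x A ≡ ∃x ¬A, ¬∃x A ≡ ∀x ¬A, De Morgan for ∧/∨):
  (exists n. ~B(n,n)) | (exists n. B(n,n))
Standardize variables apart so no two quantifiers bind the same name: n↦t.
  (exists n. ~B(n,n)) | (exists t. B(t,t))
Extract every quantifier outward, since the variables are now distinct and don't occur free across branches:
  exists n. exists t. (~B(n,n) | B(t,t))
The prefix is exists n exists t: 0 universal, 2 existential.

0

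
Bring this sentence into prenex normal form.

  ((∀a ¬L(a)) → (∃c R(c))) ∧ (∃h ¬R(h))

∃a ∃c ∃h ((L(a) ∨ R(c)) ∧ ¬R(h))

First replace A → B with ¬A ∨ B.
  (¬(∀a ¬L(a)) ∨ (∃c R(c))) ∧ (∃h ¬R(h))
Move each ¬ inward, flipping quantifiers it crosses:
  ((∃a L(a)) ∨ (∃c R(c))) ∧ (∃h ¬R(h))
All bound variables are already distinct, so no renaming is needed.
Pull the quantifiers to the front (each side's bound variable is not free in the other side):
  ∃a ∃c ∃h ((L(a) ∨ R(c)) ∧ ¬R(h))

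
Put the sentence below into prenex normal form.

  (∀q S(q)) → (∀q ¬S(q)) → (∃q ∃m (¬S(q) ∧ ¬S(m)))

∃q ∃u ∃y1 ∃m (¬S(q) ∨ S(u) ∨ ¬S(y1) ∧ ¬S(m))

Rewrite implications/biconditionals: A → B as ¬A ∨ B.
  ¬(∀q S(q)) ∨ ¬(∀q ¬S(q)) ∨ (∃q ∃m (¬S(q) ∧ ¬S(m)))
Drive negations inward (¬∀x A ≡ ∃x ¬A, ¬∃x A ≡ ∀x ¬A, De Morgan for ∧/∨):
  (∃q ¬S(q)) ∨ (∃q S(q)) ∨ (∃q ∃m (¬S(q) ∧ ¬S(m)))
Give each quantifier a distinct variable: q↦u, q↦y1.
  (∃q ¬S(q)) ∨ (∃u S(u)) ∨ (∃y1 ∃m (¬S(y1) ∧ ¬S(m)))
Finally move all quantifiers to the prefix:
  ∃q ∃u ∃y1 ∃m (¬S(q) ∨ S(u) ∨ ¬S(y1) ∧ ¬S(m))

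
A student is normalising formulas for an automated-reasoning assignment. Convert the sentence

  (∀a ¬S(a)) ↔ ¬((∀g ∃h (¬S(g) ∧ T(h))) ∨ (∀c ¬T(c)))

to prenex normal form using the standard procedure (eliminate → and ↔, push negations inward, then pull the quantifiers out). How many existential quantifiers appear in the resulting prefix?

4

Eliminate → and ↔ using ¬ and ∨; A ↔ B as (¬A ∨ B) ∧ (¬B ∨ A).
  (¬(∀a ¬S(a)) ∨ ¬((∀g ∃h (¬S(g) ∧ T(h))) ∨ (∀c ¬T(c)))) ∧ (¬¬((∀g ∃h (¬S(g) ∧ T(h))) ∨ (∀c ¬T(c))) ∨ (∀a ¬S(a)))
Push ¬ through the quantifiers and connectives to reach negation normal form:
  ((∃a S(a)) ∨ (∃g ∀h (S(g) ∨ ¬T(h))) ∧ (∃c T(c))) ∧ ((∀g ∃h (¬S(g) ∧ T(h))) ∨ (∀c ¬T(c)) ∨ (∀a ¬S(a)))
Standardize variables apart so no two quantifiers bind the same name: g↦y1, h↦u1, c↦x, a↦u.
  ((∃a S(a)) ∨ (∃g ∀h (S(g) ∨ ¬T(h))) ∧ (∃c T(c))) ∧ ((∀y1 ∃u1 (¬S(y1) ∧ T(u1))) ∨ (∀x ¬T(x)) ∨ (∀u ¬S(u)))
Pull the quantifiers to the front (each side's bound variable is not free in the other side):
  ∃a ∃g ∀h ∃c ∀y1 ∃u1 ∀x ∀u ((S(a) ∨ (S(g) ∨ ¬T(h)) ∧ T(c)) ∧ (¬S(y1) ∧ T(u1) ∨ ¬T(x) ∨ ¬S(u)))
The prefix is ∃a ∃g ∀h ∃c ∀y1 ∃u1 ∀x ∀u: 4 universal, 4 existential.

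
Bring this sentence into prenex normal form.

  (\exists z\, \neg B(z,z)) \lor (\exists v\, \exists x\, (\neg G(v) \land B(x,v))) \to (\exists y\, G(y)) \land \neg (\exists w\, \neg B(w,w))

\forall z\, \forall v\, \forall x\, \exists y\, \forall w\, (B(z,z) \land (G(v) \lor \neg B(x,v)) \lor G(y) \land B(w,w))

Rewrite implications/biconditionals: A → B as ¬A ∨ B.
  \neg ((\exists z\, \neg B(z,z)) \lor (\exists v\, \exists x\, (\neg G(v) \land B(x,v)))) \lor (\exists y\, G(y)) \land \neg (\exists w\, \neg B(w,w))
Push ¬ through the quantifiers and connectives to reach negation normal form:
  (\forall z\, B(z,z)) \land (\forall v\, \forall x\, (G(v) \lor \neg B(x,v))) \lor (\exists y\, G(y)) \land (\forall w\, B(w,w))
Finally move all quantifiers to the prefix:
  \forall z\, \forall v\, \forall x\, \exists y\, \forall w\, (B(z,z) \land (G(v) \lor \neg B(x,v)) \lor G(y) \land B(w,w))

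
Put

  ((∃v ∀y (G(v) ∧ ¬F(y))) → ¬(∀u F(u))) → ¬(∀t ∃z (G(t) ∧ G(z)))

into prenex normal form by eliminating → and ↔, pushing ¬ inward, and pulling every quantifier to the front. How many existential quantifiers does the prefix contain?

Eliminate → and ↔ using ¬ and ∨.
  ¬(¬(∃v ∀y (G(v) ∧ ¬F(y))) ∨ ¬(∀u F(u))) ∨ ¬(∀t ∃z (G(t) ∧ G(z)))
Push ¬ through the quantifiers and connectives to reach negation normal form:
  (∃v ∀y (G(v) ∧ ¬F(y))) ∧ (∀u F(u)) ∨ (∃t ∀z (¬G(t) ∨ ¬G(z)))
Finally move all quantifiers to the prefix:
  ∃v ∀y ∀u ∃t ∀z (G(v) ∧ ¬F(y) ∧ F(u) ∨ ¬G(t) ∨ ¬G(z))
The prefix is ∃v ∀y ∀u ∃t ∀z: 3 universal, 2 existential.

2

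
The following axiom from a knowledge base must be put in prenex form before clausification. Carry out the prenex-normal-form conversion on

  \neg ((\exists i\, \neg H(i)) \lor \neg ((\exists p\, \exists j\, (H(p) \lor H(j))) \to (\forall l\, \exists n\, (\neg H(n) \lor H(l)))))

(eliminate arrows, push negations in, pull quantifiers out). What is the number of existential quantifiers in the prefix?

1

Eliminate → and ↔ using ¬ and ∨.
  \neg ((\exists i\, \neg H(i)) \lor \neg (\neg (\exists p\, \exists j\, (H(p) \lor H(j))) \lor (\forall l\, \exists n\, (\neg H(n) \lor H(l)))))
Drive negations inward (¬∀x A ≡ ∃x ¬A, ¬∃x A ≡ ∀x ¬A, De Morgan for ∧/∨):
  (\forall i\, H(i)) \land ((\forall p\, \forall j\, (\neg H(p) \land \neg H(j))) \lor (\forall l\, \exists n\, (\neg H(n) \lor H(l))))
All bound variables are already distinct, so no renaming is needed.
Pull the quantifiers to the front (each side's bound variable is not free in the other side):
  \forall i\, \forall p\, \forall j\, \forall l\, \exists n\, (H(i) \land (\neg H(p) \land \neg H(j) \lor \neg H(n) \lor H(l)))
The prefix is \forall i \forall p \forall j \forall l \exists n: 4 universal, 1 existential.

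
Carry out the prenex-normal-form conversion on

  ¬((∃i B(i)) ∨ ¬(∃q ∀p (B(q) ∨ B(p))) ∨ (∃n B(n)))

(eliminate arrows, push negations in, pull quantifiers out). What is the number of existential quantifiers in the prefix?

Drive negations inward (¬∀x A ≡ ∃x ¬A, ¬∃x A ≡ ∀x ¬A, De Morgan for ∧/∨):
  (∀i ¬B(i)) ∧ (∃q ∀p (B(q) ∨ B(p))) ∧ (∀n ¬B(n))
All bound variables are already distinct, so no renaming is needed.
Finally move all quantifiers to the prefix:
  ∀i ∃q ∀p ∀n (¬B(i) ∧ (B(q) ∨ B(p)) ∧ ¬B(n))
The prefix is ∀i ∃q ∀p ∀n: 3 universal, 1 existential.

1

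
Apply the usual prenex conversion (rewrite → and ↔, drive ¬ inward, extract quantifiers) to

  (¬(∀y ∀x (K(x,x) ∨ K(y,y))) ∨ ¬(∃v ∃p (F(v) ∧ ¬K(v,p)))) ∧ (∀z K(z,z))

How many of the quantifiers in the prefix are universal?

3

Push ¬ through the quantifiers and connectives to reach negation normal form:
  ((∃y ∃x (¬K(x,x) ∧ ¬K(y,y))) ∨ (∀v ∀p (¬F(v) ∨ K(v,p)))) ∧ (∀z K(z,z))
Extract every quantifier outward, since the variables are now distinct and don't occur free across branches:
  ∃y ∃x ∀v ∀p ∀z ((¬K(x,x) ∧ ¬K(y,y) ∨ ¬F(v) ∨ K(v,p)) ∧ K(z,z))
The prefix is ∃y ∃x ∀v ∀p ∀z: 3 universal, 2 existential.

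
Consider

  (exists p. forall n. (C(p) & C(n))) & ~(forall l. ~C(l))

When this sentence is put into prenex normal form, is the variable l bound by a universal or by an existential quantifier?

existential

Push ¬ through the quantifiers and connectives to reach negation normal form:
  (exists p. forall n. (C(p) & C(n))) & (exists l. C(l))
All bound variables are already distinct, so no renaming is needed.
Finally move all quantifiers to the prefix:
  exists p. forall n. exists l. (C(p) & C(n) & C(l))
The quantifier forall l sits under an odd number of negations, so it flips to exists l.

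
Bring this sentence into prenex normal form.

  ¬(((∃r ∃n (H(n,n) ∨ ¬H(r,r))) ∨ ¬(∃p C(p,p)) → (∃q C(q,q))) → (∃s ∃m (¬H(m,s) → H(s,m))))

Rewrite implications/biconditionals: A → B as ¬A ∨ B.
  ¬(¬(¬((∃r ∃n (H(n,n) ∨ ¬H(r,r))) ∨ ¬(∃p C(p,p))) ∨ (∃q C(q,q))) ∨ (∃s ∃m (¬¬H(m,s) ∨ H(s,m))))
Move each ¬ inward, flipping quantifiers it crosses:
  ((∀r ∀n (¬H(n,n) ∧ H(r,r))) ∧ (∃p C(p,p)) ∨ (∃q C(q,q))) ∧ (∀s ∀m (¬H(m,s) ∧ ¬H(s,m)))
Finally move all quantifiers to the prefix:
  ∀r ∀n ∃p ∃q ∀s ∀m ((¬H(n,n) ∧ H(r,r) ∧ C(p,p) ∨ C(q,q)) ∧ ¬H(m,s) ∧ ¬H(s,m))

∀r ∀n ∃p ∃q ∀s ∀m ((¬H(n,n) ∧ H(r,r) ∧ C(p,p) ∨ C(q,q)) ∧ ¬H(m,s) ∧ ¬H(s,m))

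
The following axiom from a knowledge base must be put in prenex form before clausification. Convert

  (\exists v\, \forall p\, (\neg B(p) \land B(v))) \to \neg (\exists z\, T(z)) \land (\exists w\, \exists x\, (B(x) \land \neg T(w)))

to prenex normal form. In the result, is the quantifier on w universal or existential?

existential

Eliminate → and ↔ using ¬ and ∨.
  \neg (\exists v\, \forall p\, (\neg B(p) \land B(v))) \lor \neg (\exists z\, T(z)) \land (\exists w\, \exists x\, (B(x) \land \neg T(w)))
Move each ¬ inward, flipping quantifiers it crosses:
  (\forall v\, \exists p\, (B(p) \lor \neg B(v))) \lor (\forall z\, \neg T(z)) \land (\exists w\, \exists x\, (B(x) \land \neg T(w)))
All bound variables are already distinct, so no renaming is needed.
Extract every quantifier outward, since the variables are now distinct and don't occur free across branches:
  \forall v\, \exists p\, \forall z\, \exists w\, \exists x\, (B(p) \lor \neg B(v) \lor \neg T(z) \land B(x) \land \neg T(w))
The quantifier \exists w sits under an even number of negations (counting the antecedent side of each →), so it remains existential.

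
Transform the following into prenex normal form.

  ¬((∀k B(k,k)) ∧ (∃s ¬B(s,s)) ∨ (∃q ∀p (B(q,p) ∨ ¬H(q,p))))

∃k ∀s ∀q ∃p ((¬B(k,k) ∨ B(s,s)) ∧ ¬B(q,p) ∧ H(q,p))

Drive negations inward (¬∀x A ≡ ∃x ¬A, ¬∃x A ≡ ∀x ¬A, De Morgan for ∧/∨):
  ((∃k ¬B(k,k)) ∨ (∀s B(s,s))) ∧ (∀q ∃p (¬B(q,p) ∧ H(q,p)))
Finally move all quantifiers to the prefix:
  ∃k ∀s ∀q ∃p ((¬B(k,k) ∨ B(s,s)) ∧ ¬B(q,p) ∧ H(q,p))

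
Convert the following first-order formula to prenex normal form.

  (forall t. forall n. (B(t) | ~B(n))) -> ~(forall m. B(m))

Rewrite implications/biconditionals: A → B as ¬A ∨ B.
  ~(forall t. forall n. (B(t) | ~B(n))) | ~(forall m. B(m))
Move each ¬ inward, flipping quantifiers it crosses:
  (exists t. exists n. (~B(t) & B(n))) | (exists m. ~B(m))
All bound variables are already distinct, so no renaming is needed.
Pull the quantifiers to the front (each side's bound variable is not free in the other side):
  exists t. exists n. exists m. (~B(t) & B(n) | ~B(m))

exists t. exists n. exists m. (~B(t) & B(n) | ~B(m))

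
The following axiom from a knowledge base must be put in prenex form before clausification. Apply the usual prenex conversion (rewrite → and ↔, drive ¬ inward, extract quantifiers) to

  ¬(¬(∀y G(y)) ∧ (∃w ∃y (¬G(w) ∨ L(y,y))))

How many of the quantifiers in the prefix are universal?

3

Drive negations inward (¬∀x A ≡ ∃x ¬A, ¬∃x A ≡ ∀x ¬A, De Morgan for ∧/∨):
  (∀y G(y)) ∨ (∀w ∀y (G(w) ∧ ¬L(y,y)))
Give each quantifier a distinct variable: y↦v1.
  (∀y G(y)) ∨ (∀w ∀v1 (G(w) ∧ ¬L(v1,v1)))
Pull the quantifiers to the front (each side's bound variable is not free in the other side):
  ∀y ∀w ∀v1 (G(y) ∨ G(w) ∧ ¬L(v1,v1))
The prefix is ∀y ∀w ∀v1: 3 universal, 0 existential.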